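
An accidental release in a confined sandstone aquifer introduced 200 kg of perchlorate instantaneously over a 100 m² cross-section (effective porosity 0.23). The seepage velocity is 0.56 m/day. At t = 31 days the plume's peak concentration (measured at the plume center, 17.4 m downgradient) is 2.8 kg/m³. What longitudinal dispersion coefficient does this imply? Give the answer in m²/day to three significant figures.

0.0248 m²/day

At the plume center C_max = M/(n_e·A·√(4πDt)), so D = M²/(4πt·(n_e·A·C_max)²).
n_e·A·C_max = 0.23 × 100 × 2.8 = 64.40 kg/m.
D = 200²/(4π × 31 × 64.40²) = 0.0248 m²/day.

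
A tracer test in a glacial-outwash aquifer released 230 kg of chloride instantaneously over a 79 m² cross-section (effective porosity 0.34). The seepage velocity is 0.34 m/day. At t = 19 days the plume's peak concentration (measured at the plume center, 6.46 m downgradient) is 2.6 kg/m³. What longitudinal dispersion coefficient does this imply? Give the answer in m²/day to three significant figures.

0.0454 m²/day

At the plume center C_max = M/(n_e·A·√(4πDt)), so D = M²/(4πt·(n_e·A·C_max)²).
n_e·A·C_max = 0.34 × 79 × 2.6 = 69.84 kg/m.
D = 230²/(4π × 19 × 69.84²) = 0.0454 m²/day.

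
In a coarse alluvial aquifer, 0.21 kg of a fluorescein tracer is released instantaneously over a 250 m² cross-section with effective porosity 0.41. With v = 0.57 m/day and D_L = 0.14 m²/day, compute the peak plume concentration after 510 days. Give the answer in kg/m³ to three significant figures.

6.84e-05 kg/m³

The peak of an instantaneous 1D plume sits at x = vt; there the Gaussian factor is 1 and C_max = M/(n_e·A·√(4πDt)), where n_e·A is the pore area the mass is dissolved in.
√(4πDt) = √(4π × 0.14 × 510) = 29.95 m, so C_max = 0.21/(0.41 × 250 × 29.95) = 6.84e-05 kg/m³.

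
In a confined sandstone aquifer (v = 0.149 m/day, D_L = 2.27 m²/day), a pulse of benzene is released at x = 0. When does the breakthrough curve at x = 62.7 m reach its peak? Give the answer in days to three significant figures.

For the 1D instantaneous-source solution, setting ∂C/∂t = 0 at fixed x gives v²t² + 2Dt − x² = 0, so t = (√(D² + v²x²) − D)/v².
√(D² + v²x²) = √(2.27² + 0.149² × 62.7²) = 9.614; v² = 0.022201.
t = (9.614 − 2.27)/0.022201 = 331 days (vs. the pure-advection estimate x/v = 421 d).

331 days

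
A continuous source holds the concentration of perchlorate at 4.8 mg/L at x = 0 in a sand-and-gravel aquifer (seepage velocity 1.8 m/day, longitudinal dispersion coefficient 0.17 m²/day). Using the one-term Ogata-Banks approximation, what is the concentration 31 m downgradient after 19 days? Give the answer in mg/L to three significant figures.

4.30 mg/L

For a continuous step input, C/C₀ ≈ ½·erfc((x−vt)/(2√(Dt))).
vt = 1.8 × 19 = 34.2 m and 2√(Dt) = 2√(0.17 × 19) = 3.594 m.
Argument (x−vt)/(2√(Dt)) = (31 − 34.2)/3.594 = -0.8904; ½·erfc(-0.8904) = 0.8960.
C = 4.8 × 0.8960 = 4.30 mg/L.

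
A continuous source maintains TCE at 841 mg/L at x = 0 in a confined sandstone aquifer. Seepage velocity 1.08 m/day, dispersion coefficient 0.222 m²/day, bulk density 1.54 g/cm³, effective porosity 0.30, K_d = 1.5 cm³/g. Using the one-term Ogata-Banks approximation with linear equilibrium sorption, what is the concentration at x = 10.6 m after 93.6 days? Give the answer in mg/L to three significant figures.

Retardation factor R = 1 + ρ_b·K_d/n = 1 + 1.54 × 1.5/0.30 = 8.700.
Sorption retards both mechanisms: v_R = v/R = 0.1241 m/day, D_R = D/R = 0.02552 m²/day.
v_R·t = 0.1241 × 93.6 = 11.61576 m; 2√(D_R t) = 3.091 m; argument = (10.6 − 11.61576)/3.091 = -0.3286.
C = C₀ × ½·erfc(-0.3286) = 841 × 0.6789 = 571 mg/L.

571 mg/L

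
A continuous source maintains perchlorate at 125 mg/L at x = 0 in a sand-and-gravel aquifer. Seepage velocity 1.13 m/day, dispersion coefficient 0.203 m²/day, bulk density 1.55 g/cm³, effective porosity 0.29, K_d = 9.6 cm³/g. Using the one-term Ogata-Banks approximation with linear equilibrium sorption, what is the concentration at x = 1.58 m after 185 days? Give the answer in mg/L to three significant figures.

Retardation factor R = 1 + ρ_b·K_d/n = 1 + 1.55 × 9.6/0.29 = 52.31.
Sorption retards both mechanisms: v_R = v/R = 0.02160 m/day, D_R = D/R = 0.003881 m²/day.
v_R·t = 0.02160 × 185 = 3.996 m; 2√(D_R t) = 1.695 m; argument = (1.58 − 3.996)/1.695 = -1.425.
C = C₀ × ½·erfc(-1.425) = 125 × 0.9781 = 122 mg/L.

122 mg/L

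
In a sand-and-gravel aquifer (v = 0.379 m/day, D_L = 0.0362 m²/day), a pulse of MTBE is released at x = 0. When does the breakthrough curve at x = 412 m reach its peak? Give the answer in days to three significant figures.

For the 1D instantaneous-source solution, setting ∂C/∂t = 0 at fixed x gives v²t² + 2Dt − x² = 0, so t = (√(D² + v²x²) − D)/v².
√(D² + v²x²) = √(0.0362² + 0.379² × 412²) = 156.1; v² = 0.143641.
t = (156.1 − 0.0362)/0.143641 = 1090 days (vs. the pure-advection estimate x/v = 1090 d).

1090 days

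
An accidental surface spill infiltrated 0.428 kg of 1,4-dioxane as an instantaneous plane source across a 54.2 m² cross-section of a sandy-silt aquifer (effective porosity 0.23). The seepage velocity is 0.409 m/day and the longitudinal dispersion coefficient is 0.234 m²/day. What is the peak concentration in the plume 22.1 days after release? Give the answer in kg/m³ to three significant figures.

0.00426 kg/m³

The peak of an instantaneous 1D plume sits at x = vt; there the Gaussian factor is 1 and C_max = M/(n_e·A·√(4πDt)), where n_e·A is the pore area the mass is dissolved in.
√(4πDt) = √(4π × 0.234 × 22.1) = 8.061 m, so C_max = 0.428/(0.23 × 54.2 × 8.061) = 0.00426 kg/m³.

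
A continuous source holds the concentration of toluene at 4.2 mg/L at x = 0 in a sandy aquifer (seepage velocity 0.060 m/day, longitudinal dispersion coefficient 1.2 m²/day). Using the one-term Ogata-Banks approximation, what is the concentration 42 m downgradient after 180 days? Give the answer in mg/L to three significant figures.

0.280 mg/L

For a continuous step input, C/C₀ ≈ ½·erfc((x−vt)/(2√(Dt))).
vt = 0.060 × 180 = 10.8 m and 2√(Dt) = 2√(1.2 × 180) = 29.39 m.
Argument (x−vt)/(2√(Dt)) = (42 − 10.8)/29.39 = 1.062; ½·erfc(1.062) = 0.06656.
C = 4.2 × 0.06656 = 0.280 mg/L.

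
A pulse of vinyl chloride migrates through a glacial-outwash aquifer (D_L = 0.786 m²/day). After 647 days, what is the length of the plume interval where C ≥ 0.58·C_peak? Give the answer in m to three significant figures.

66.6 m

The plume is Gaussian with σ = √(2Dt) = √(2 × 0.786 × 647) = 31.89 m.
C/C_peak = exp(−Δx²/(2σ²)) = 0.58 ⇒ Δx = σ·√(−2 ln 0.58) = 31.89 × 1.044 = 33.29 m.
Width = 2Δx = 66.6 m.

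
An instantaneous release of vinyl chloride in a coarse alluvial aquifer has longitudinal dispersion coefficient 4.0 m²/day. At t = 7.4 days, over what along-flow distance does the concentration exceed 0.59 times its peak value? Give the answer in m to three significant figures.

15.8 m

The plume is Gaussian with σ = √(2Dt) = √(2 × 4.0 × 7.4) = 7.694 m.
C/C_peak = exp(−Δx²/(2σ²)) = 0.59 ⇒ Δx = σ·√(−2 ln 0.59) = 7.694 × 1.027 = 7.902 m.
Width = 2Δx = 15.8 m.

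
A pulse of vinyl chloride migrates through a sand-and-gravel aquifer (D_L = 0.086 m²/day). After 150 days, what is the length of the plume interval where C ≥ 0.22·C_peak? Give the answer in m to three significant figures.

17.7 m

The plume is Gaussian with σ = √(2Dt) = √(2 × 0.086 × 150) = 5.079 m.
C/C_peak = exp(−Δx²/(2σ²)) = 0.22 ⇒ Δx = σ·√(−2 ln 0.22) = 5.079 × 1.740 = 8.837 m.
Width = 2Δx = 17.7 m.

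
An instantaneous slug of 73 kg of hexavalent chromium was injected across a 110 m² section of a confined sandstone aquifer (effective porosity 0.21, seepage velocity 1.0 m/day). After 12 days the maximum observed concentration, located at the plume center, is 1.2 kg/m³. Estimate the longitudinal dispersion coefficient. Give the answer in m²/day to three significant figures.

At the plume center C_max = M/(n_e·A·√(4πDt)), so D = M²/(4πt·(n_e·A·C_max)²).
n_e·A·C_max = 0.21 × 110 × 1.2 = 27.72 kg/m.
D = 73²/(4π × 12 × 27.72²) = 0.0460 m²/day.

0.0460 m²/day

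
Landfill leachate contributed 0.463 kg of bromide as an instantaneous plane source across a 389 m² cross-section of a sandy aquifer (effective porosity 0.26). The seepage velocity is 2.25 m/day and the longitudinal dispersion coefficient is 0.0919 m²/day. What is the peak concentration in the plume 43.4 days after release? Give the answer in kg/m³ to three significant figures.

0.000647 kg/m³

The peak of an instantaneous 1D plume sits at x = vt; there the Gaussian factor is 1 and C_max = M/(n_e·A·√(4πDt)), where n_e·A is the pore area the mass is dissolved in.
√(4πDt) = √(4π × 0.0919 × 43.4) = 7.080 m, so C_max = 0.463/(0.26 × 389 × 7.080) = 0.000647 kg/m³.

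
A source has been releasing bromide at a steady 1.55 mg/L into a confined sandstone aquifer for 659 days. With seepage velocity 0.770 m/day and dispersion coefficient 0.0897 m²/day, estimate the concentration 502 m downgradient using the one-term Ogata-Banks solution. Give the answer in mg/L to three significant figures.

1.07 mg/L

For a continuous step input, C/C₀ ≈ ½·erfc((x−vt)/(2√(Dt))).
vt = 0.770 × 659 = 507.43 m and 2√(Dt) = 2√(0.0897 × 659) = 15.38 m.
Argument (x−vt)/(2√(Dt)) = (502 − 507.43)/15.38 = -0.3531; ½·erfc(-0.3531) = 0.6912.
C = 1.55 × 0.6912 = 1.07 mg/L.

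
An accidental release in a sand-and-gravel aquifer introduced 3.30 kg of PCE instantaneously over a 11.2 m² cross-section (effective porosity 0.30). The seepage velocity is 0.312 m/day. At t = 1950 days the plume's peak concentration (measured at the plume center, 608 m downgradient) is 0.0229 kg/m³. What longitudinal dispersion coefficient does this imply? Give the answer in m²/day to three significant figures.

0.0751 m²/day

At the plume center C_max = M/(n_e·A·√(4πDt)), so D = M²/(4πt·(n_e·A·C_max)²).
n_e·A·C_max = 0.30 × 11.2 × 0.0229 = 0.07694 kg/m.
D = 3.30²/(4π × 1950 × 0.07694²) = 0.0751 m²/day.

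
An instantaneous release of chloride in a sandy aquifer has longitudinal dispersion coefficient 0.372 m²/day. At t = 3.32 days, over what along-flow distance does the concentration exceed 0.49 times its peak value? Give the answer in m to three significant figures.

The plume is Gaussian with σ = √(2Dt) = √(2 × 0.372 × 3.32) = 1.572 m.
C/C_peak = exp(−Δx²/(2σ²)) = 0.49 ⇒ Δx = σ·√(−2 ln 0.49) = 1.572 × 1.194 = 1.877 m.
Width = 2Δx = 3.75 m.

3.75 m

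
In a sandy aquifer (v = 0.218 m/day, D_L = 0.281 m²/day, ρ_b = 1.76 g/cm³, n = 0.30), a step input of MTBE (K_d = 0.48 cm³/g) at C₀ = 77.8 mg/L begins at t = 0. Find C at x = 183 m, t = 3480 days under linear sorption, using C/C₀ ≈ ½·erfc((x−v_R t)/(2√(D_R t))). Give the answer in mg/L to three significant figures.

58.9 mg/L

Retardation factor R = 1 + ρ_b·K_d/n = 1 + 1.76 × 0.48/0.30 = 3.816.
Sorption retards both mechanisms: v_R = v/R = 0.05713 m/day, D_R = D/R = 0.07364 m²/day.
v_R·t = 0.05713 × 3480 = 198.8124 m; 2√(D_R t) = 32.02 m; argument = (183 − 198.8124)/32.02 = -0.4938.
C = C₀ × ½·erfc(-0.4938) = 77.8 × 0.7575 = 58.9 mg/L.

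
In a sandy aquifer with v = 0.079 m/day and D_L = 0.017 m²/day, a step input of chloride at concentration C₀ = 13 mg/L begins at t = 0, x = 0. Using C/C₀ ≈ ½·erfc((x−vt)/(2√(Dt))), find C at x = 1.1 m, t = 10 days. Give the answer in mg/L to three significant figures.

For a continuous step input, C/C₀ ≈ ½·erfc((x−vt)/(2√(Dt))).
vt = 0.079 × 10 = 0.79 m and 2√(Dt) = 2√(0.017 × 10) = 0.8246 m.
Argument (x−vt)/(2√(Dt)) = (1.1 − 0.79)/0.8246 = 0.3759; ½·erfc(0.3759) = 0.2975.
C = 13 × 0.2975 = 3.87 mg/L.

3.87 mg/L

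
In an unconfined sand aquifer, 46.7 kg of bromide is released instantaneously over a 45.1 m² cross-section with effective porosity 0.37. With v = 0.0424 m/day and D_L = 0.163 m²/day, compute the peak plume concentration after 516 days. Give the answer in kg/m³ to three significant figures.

The peak of an instantaneous 1D plume sits at x = vt; there the Gaussian factor is 1 and C_max = M/(n_e·A·√(4πDt)), where n_e·A is the pore area the mass is dissolved in.
√(4πDt) = √(4π × 0.163 × 516) = 32.51 m, so C_max = 46.7/(0.37 × 45.1 × 32.51) = 0.0861 kg/m³.

0.0861 kg/m³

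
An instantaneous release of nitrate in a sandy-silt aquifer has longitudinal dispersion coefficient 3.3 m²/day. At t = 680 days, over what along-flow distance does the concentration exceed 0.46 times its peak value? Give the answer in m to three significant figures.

The plume is Gaussian with σ = √(2Dt) = √(2 × 3.3 × 680) = 66.99 m.
C/C_peak = exp(−Δx²/(2σ²)) = 0.46 ⇒ Δx = σ·√(−2 ln 0.46) = 66.99 × 1.246 = 83.47 m.
Width = 2Δx = 167 m.

167 m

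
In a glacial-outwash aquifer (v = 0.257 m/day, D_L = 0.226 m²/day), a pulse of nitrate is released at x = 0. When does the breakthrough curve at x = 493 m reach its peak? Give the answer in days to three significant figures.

For the 1D instantaneous-source solution, setting ∂C/∂t = 0 at fixed x gives v²t² + 2Dt − x² = 0, so t = (√(D² + v²x²) − D)/v².
√(D² + v²x²) = √(0.226² + 0.257² × 493²) = 126.7; v² = 0.066049.
t = (126.7 − 0.226)/0.066049 = 1910 days (vs. the pure-advection estimate x/v = 1920 d).

1910 days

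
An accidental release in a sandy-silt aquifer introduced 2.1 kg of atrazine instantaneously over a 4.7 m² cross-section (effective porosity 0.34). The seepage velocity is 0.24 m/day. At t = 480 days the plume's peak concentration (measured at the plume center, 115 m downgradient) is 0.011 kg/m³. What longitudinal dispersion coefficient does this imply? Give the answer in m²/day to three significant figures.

2.37 m²/day

At the plume center C_max = M/(n_e·A·√(4πDt)), so D = M²/(4πt·(n_e·A·C_max)²).
n_e·A·C_max = 0.34 × 4.7 × 0.011 = 0.01758 kg/m.
D = 2.1²/(4π × 480 × 0.01758²) = 2.37 m²/day.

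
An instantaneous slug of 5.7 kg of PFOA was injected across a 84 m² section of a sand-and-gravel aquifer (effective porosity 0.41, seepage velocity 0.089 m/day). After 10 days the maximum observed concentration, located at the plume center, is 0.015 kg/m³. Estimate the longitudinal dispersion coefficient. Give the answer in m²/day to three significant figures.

At the plume center C_max = M/(n_e·A·√(4πDt)), so D = M²/(4πt·(n_e·A·C_max)²).
n_e·A·C_max = 0.41 × 84 × 0.015 = 0.5166 kg/m.
D = 5.7²/(4π × 10 × 0.5166²) = 0.969 m²/day.

0.969 m²/day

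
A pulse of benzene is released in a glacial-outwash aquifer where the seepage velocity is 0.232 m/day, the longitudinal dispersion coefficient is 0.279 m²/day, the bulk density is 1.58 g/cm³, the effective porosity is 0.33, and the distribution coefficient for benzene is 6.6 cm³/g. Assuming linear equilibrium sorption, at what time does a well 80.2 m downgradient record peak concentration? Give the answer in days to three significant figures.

Retardation factor R = 1 + ρ_b·K_d/n = 1 + 1.58 × 6.6/0.33 = 32.60.
Sorption retards both mechanisms: v_R = v/R = 0.007117 m/day, D_R = D/R = 0.008558 m²/day.
Peak time from v_R²t² + 2D_R t − x² = 0: t = (√(D_R² + v_R²x²) − D_R)/v_R².
√(D_R² + v_R²x²) = √(0.008558² + 0.007117² × 80.2²) = 0.5708; v_R² = 5.065e-05.
t = (0.5708 − 0.008558)/5.065e-05 = 11100 days.

11100 days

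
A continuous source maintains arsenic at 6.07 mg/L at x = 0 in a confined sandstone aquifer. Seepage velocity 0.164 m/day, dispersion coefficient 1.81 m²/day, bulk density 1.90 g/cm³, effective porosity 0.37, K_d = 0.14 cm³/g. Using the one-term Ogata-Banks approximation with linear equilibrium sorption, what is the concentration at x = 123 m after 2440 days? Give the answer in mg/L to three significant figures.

Retardation factor R = 1 + ρ_b·K_d/n = 1 + 1.90 × 0.14/0.37 = 1.719.
Sorption retards both mechanisms: v_R = v/R = 0.09540 m/day, D_R = D/R = 1.053 m²/day.
v_R·t = 0.09540 × 2440 = 232.776 m; 2√(D_R t) = 101.4 m; argument = (123 − 232.776)/101.4 = -1.083.
C = C₀ × ½·erfc(-1.083) = 6.07 × 0.9372 = 5.69 mg/L.

5.69 mg/L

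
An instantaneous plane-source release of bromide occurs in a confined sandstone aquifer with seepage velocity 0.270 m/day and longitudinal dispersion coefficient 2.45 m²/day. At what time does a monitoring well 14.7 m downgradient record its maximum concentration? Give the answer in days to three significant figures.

For the 1D instantaneous-source solution, setting ∂C/∂t = 0 at fixed x gives v²t² + 2Dt − x² = 0, so t = (√(D² + v²x²) − D)/v².
√(D² + v²x²) = √(2.45² + 0.270² × 14.7²) = 4.664; v² = 0.0729.
t = (4.664 − 2.45)/0.0729 = 30.4 days (vs. the pure-advection estimate x/v = 54.4 d).

30.4 days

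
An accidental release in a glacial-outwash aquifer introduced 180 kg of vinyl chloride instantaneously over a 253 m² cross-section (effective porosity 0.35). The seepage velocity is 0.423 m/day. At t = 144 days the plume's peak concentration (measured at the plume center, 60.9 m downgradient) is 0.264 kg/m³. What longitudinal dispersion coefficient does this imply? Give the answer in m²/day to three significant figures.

At the plume center C_max = M/(n_e·A·√(4πDt)), so D = M²/(4πt·(n_e·A·C_max)²).
n_e·A·C_max = 0.35 × 253 × 0.264 = 23.38 kg/m.
D = 180²/(4π × 144 × 23.38²) = 0.0328 m²/day.

0.0328 m²/day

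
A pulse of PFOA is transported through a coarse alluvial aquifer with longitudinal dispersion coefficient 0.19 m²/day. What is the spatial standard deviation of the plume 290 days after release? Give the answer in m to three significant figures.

Dispersive spreading gives a Gaussian with σ² = 2Dt; advection only shifts the center.
σ = √(2 × 0.19 × 290) = 10.5 m.

10.5 m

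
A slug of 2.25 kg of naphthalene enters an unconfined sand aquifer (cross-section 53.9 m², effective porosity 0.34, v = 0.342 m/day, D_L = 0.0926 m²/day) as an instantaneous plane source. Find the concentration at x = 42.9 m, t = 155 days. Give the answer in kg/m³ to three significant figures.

For an instantaneous plane source, C(x,t) = M/(n_e·A·√(4πDt)) · exp(−(x−vt)²/(4Dt)), with n_e·A the pore (flow) area.
Plume center vt = 0.342 × 155 = 53.01 m, so the well at 42.9 m is 10.11 m upgradient of the peak.
√(4πDt) = 13.43 m, giving peak height M/(n_e·A·√(4πDt)) = 2.25/(0.34 × 53.9 × 13.43) = 0.009142 kg/m³.
(x−vt)²/(4Dt) = (-10.11)²/(4 × 0.0926 × 155) = 1.780; exp(−1.780) = 0.1686.
C = 0.009142 × 0.1686 = 0.00154 kg/m³.

0.00154 kg/m³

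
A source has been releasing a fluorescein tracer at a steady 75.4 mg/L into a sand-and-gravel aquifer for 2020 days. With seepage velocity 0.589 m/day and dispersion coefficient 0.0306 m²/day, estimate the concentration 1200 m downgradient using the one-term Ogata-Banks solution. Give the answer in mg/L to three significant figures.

13.5 mg/L

For a continuous step input, C/C₀ ≈ ½·erfc((x−vt)/(2√(Dt))).
vt = 0.589 × 2020 = 1189.78 m and 2√(Dt) = 2√(0.0306 × 2020) = 15.72 m.
Argument (x−vt)/(2√(Dt)) = (1200 − 1189.78)/15.72 = 0.6501; ½·erfc(0.6501) = 0.1789.
C = 75.4 × 0.1789 = 13.5 mg/L.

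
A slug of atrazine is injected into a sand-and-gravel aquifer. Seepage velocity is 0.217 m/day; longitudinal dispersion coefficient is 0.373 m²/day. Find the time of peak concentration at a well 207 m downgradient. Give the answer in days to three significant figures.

For the 1D instantaneous-source solution, setting ∂C/∂t = 0 at fixed x gives v²t² + 2Dt − x² = 0, so t = (√(D² + v²x²) − D)/v².
√(D² + v²x²) = √(0.373² + 0.217² × 207²) = 44.92; v² = 0.047089.
t = (44.92 − 0.373)/0.047089 = 946 days (vs. the pure-advection estimate x/v = 954 d).

946 days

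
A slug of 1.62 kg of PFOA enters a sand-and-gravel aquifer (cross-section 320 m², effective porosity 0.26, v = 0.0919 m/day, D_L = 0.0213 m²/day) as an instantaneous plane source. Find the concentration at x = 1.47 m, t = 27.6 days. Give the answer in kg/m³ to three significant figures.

For an instantaneous plane source, C(x,t) = M/(n_e·A·√(4πDt)) · exp(−(x−vt)²/(4Dt)), with n_e·A the pore (flow) area.
Plume center vt = 0.0919 × 27.6 = 2.53644 m, so the well at 1.47 m is 1.06644 m upgradient of the peak.
√(4πDt) = 2.718 m, giving peak height M/(n_e·A·√(4πDt)) = 1.62/(0.26 × 320 × 2.718) = 0.007164 kg/m³.
(x−vt)²/(4Dt) = (-1.06644)²/(4 × 0.0213 × 27.6) = 0.4836; exp(−0.4836) = 0.6166.
C = 0.007164 × 0.6166 = 0.00442 kg/m³.

0.00442 kg/m³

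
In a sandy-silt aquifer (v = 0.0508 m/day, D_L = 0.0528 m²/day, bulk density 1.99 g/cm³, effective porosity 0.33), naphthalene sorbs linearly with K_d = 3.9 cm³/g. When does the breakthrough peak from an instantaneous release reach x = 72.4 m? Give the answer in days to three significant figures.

34400 days

Retardation factor R = 1 + ρ_b·K_d/n = 1 + 1.99 × 3.9/0.33 = 24.52.
Sorption retards both mechanisms: v_R = v/R = 0.002072 m/day, D_R = D/R = 0.002153 m²/day.
Peak time from v_R²t² + 2D_R t − x² = 0: t = (√(D_R² + v_R²x²) − D_R)/v_R².
√(D_R² + v_R²x²) = √(0.002153² + 0.002072² × 72.4²) = 0.1500; v_R² = 4.293e-06.
t = (0.1500 − 0.002153)/4.293e-06 = 34400 days.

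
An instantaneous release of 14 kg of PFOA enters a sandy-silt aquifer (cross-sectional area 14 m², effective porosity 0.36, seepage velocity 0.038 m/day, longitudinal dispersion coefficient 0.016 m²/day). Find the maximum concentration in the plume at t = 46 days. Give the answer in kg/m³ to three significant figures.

0.913 kg/m³

The peak of an instantaneous 1D plume sits at x = vt; there the Gaussian factor is 1 and C_max = M/(n_e·A·√(4πDt)), where n_e·A is the pore area the mass is dissolved in.
√(4πDt) = √(4π × 0.016 × 46) = 3.041 m, so C_max = 14/(0.36 × 14 × 3.041) = 0.913 kg/m³.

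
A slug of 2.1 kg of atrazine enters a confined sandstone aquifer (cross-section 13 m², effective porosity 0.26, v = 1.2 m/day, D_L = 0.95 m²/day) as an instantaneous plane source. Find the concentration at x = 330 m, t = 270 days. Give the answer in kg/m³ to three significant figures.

0.0106 kg/m³

For an instantaneous plane source, C(x,t) = M/(n_e·A·√(4πDt)) · exp(−(x−vt)²/(4Dt)), with n_e·A the pore (flow) area.
Plume center vt = 1.2 × 270 = 324 m, so the well at 330 m is 6 m downgradient of the peak.
√(4πDt) = 56.77 m, giving peak height M/(n_e·A·√(4πDt)) = 2.1/(0.26 × 13 × 56.77) = 0.01094 kg/m³.
(x−vt)²/(4Dt) = (6)²/(4 × 0.95 × 270) = 0.03509; exp(−0.03509) = 0.9655.
C = 0.01094 × 0.9655 = 0.0106 kg/m³.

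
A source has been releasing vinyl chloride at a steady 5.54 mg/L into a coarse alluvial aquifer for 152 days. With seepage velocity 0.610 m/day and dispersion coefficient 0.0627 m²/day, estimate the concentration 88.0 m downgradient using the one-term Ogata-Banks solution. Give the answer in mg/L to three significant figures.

4.77 mg/L

For a continuous step input, C/C₀ ≈ ½·erfc((x−vt)/(2√(Dt))).
vt = 0.610 × 152 = 92.72 m and 2√(Dt) = 2√(0.0627 × 152) = 6.174 m.
Argument (x−vt)/(2√(Dt)) = (88.0 − 92.72)/6.174 = -0.7645; ½·erfc(-0.7645) = 0.8602.
C = 5.54 × 0.8602 = 4.77 mg/L.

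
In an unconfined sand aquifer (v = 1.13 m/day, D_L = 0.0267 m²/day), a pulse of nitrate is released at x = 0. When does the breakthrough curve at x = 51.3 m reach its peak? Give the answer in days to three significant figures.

For the 1D instantaneous-source solution, setting ∂C/∂t = 0 at fixed x gives v²t² + 2Dt − x² = 0, so t = (√(D² + v²x²) − D)/v².
√(D² + v²x²) = √(0.0267² + 1.13² × 51.3²) = 57.97; v² = 1.2769.
t = (57.97 − 0.0267)/1.2769 = 45.4 days (vs. the pure-advection estimate x/v = 45.4 d).

45.4 days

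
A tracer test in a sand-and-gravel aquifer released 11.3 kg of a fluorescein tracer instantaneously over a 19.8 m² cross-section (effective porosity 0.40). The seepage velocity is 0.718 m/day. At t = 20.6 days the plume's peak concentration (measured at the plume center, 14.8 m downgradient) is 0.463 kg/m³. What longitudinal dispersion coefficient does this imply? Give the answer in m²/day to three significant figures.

At the plume center C_max = M/(n_e·A·√(4πDt)), so D = M²/(4πt·(n_e·A·C_max)²).
n_e·A·C_max = 0.40 × 19.8 × 0.463 = 3.667 kg/m.
D = 11.3²/(4π × 20.6 × 3.667²) = 0.0367 m²/day.

0.0367 m²/day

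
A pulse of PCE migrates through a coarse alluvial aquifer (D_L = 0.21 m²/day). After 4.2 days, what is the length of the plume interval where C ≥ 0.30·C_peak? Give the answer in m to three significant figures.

The plume is Gaussian with σ = √(2Dt) = √(2 × 0.21 × 4.2) = 1.328 m.
C/C_peak = exp(−Δx²/(2σ²)) = 0.30 ⇒ Δx = σ·√(−2 ln 0.30) = 1.328 × 1.552 = 2.061 m.
Width = 2Δx = 4.12 m.

4.12 m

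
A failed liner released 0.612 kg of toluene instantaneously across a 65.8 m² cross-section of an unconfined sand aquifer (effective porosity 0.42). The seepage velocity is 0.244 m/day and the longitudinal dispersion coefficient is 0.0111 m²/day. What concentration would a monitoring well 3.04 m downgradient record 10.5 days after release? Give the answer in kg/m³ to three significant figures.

For an instantaneous plane source, C(x,t) = M/(n_e·A·√(4πDt)) · exp(−(x−vt)²/(4Dt)), with n_e·A the pore (flow) area.
Plume center vt = 0.244 × 10.5 = 2.562 m, so the well at 3.04 m is 0.478 m downgradient of the peak.
√(4πDt) = 1.210 m, giving peak height M/(n_e·A·√(4πDt)) = 0.612/(0.42 × 65.8 × 1.210) = 0.01830 kg/m³.
(x−vt)²/(4Dt) = (0.478)²/(4 × 0.0111 × 10.5) = 0.4901; exp(−0.4901) = 0.6126.
C = 0.01830 × 0.6126 = 0.0112 kg/m³.

0.0112 kg/m³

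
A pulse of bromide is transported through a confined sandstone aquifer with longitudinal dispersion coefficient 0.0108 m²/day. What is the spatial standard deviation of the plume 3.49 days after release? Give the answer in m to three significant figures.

0.275 m

Dispersive spreading gives a Gaussian with σ² = 2Dt; advection only shifts the center.
σ = √(2 × 0.0108 × 3.49) = 0.275 m.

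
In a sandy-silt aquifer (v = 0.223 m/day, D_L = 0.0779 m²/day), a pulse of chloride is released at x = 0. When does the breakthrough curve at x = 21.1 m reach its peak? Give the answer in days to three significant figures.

For the 1D instantaneous-source solution, setting ∂C/∂t = 0 at fixed x gives v²t² + 2Dt − x² = 0, so t = (√(D² + v²x²) − D)/v².
√(D² + v²x²) = √(0.0779² + 0.223² × 21.1²) = 4.706; v² = 0.049729.
t = (4.706 − 0.0779)/0.049729 = 93.1 days (vs. the pure-advection estimate x/v = 94.6 d).

93.1 days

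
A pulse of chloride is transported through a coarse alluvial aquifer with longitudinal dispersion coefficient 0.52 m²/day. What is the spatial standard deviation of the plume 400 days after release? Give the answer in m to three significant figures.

20.4 m

Dispersive spreading gives a Gaussian with σ² = 2Dt; advection only shifts the center.
σ = √(2 × 0.52 × 400) = 20.4 m.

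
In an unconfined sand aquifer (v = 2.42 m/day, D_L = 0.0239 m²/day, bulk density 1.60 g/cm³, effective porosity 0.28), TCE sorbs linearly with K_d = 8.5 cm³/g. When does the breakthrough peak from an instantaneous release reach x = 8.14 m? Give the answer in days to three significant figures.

Retardation factor R = 1 + ρ_b·K_d/n = 1 + 1.60 × 8.5/0.28 = 49.57.
Sorption retards both mechanisms: v_R = v/R = 0.04882 m/day, D_R = D/R = 0.0004821 m²/day.
Peak time from v_R²t² + 2D_R t − x² = 0: t = (√(D_R² + v_R²x²) − D_R)/v_R².
√(D_R² + v_R²x²) = √(0.0004821² + 0.04882² × 8.14²) = 0.3974; v_R² = 0.002383.
t = (0.3974 − 0.0004821)/0.002383 = 167 days.

167 days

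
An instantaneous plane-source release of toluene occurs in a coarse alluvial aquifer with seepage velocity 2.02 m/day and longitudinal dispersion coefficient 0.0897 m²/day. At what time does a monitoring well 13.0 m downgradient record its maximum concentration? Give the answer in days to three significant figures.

6.41 days

For the 1D instantaneous-source solution, setting ∂C/∂t = 0 at fixed x gives v²t² + 2Dt − x² = 0, so t = (√(D² + v²x²) − D)/v².
√(D² + v²x²) = √(0.0897² + 2.02² × 13.0²) = 26.26; v² = 4.0804.
t = (26.26 − 0.0897)/4.0804 = 6.41 days (vs. the pure-advection estimate x/v = 6.44 d).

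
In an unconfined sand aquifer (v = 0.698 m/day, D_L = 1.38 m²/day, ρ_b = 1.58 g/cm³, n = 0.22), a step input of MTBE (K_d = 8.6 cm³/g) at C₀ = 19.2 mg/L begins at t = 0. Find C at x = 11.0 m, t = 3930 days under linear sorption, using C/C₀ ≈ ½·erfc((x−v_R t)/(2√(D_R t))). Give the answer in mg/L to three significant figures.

19.1 mg/L

Retardation factor R = 1 + ρ_b·K_d/n = 1 + 1.58 × 8.6/0.22 = 62.76.
Sorption retards both mechanisms: v_R = v/R = 0.01112 m/day, D_R = D/R = 0.02199 m²/day.
v_R·t = 0.01112 × 3930 = 43.7016 m; 2√(D_R t) = 18.59 m; argument = (11.0 − 43.7016)/18.59 = -1.759.
C = C₀ × ½·erfc(-1.759) = 19.2 × 0.9936 = 19.1 mg/L.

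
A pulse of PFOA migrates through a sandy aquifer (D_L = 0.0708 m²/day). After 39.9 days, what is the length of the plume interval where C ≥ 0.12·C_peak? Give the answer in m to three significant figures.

The plume is Gaussian with σ = √(2Dt) = √(2 × 0.0708 × 39.9) = 2.377 m.
C/C_peak = exp(−Δx²/(2σ²)) = 0.12 ⇒ Δx = σ·√(−2 ln 0.12) = 2.377 × 2.059 = 4.894 m.
Width = 2Δx = 9.79 m.

9.79 m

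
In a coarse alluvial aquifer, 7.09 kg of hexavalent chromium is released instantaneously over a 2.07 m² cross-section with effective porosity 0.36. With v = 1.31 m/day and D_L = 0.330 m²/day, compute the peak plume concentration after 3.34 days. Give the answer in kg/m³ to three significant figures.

2.56 kg/m³

The peak of an instantaneous 1D plume sits at x = vt; there the Gaussian factor is 1 and C_max = M/(n_e·A·√(4πDt)), where n_e·A is the pore area the mass is dissolved in.
√(4πDt) = √(4π × 0.330 × 3.34) = 3.722 m, so C_max = 7.09/(0.36 × 2.07 × 3.722) = 2.56 kg/m³.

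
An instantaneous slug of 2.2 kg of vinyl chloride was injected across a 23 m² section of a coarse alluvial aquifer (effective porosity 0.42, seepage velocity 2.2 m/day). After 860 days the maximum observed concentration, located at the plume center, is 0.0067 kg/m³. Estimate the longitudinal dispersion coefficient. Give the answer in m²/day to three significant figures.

0.107 m²/day

At the plume center C_max = M/(n_e·A·√(4πDt)), so D = M²/(4πt·(n_e·A·C_max)²).
n_e·A·C_max = 0.42 × 23 × 0.0067 = 0.06472 kg/m.
D = 2.2²/(4π × 860 × 0.06472²) = 0.107 m²/day.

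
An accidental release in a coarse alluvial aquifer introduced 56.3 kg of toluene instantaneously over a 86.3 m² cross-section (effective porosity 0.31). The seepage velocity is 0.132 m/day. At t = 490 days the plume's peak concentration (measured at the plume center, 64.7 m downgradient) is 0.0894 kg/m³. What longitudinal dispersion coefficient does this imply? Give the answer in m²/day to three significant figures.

0.0900 m²/day

At the plume center C_max = M/(n_e·A·√(4πDt)), so D = M²/(4πt·(n_e·A·C_max)²).
n_e·A·C_max = 0.31 × 86.3 × 0.0894 = 2.392 kg/m.
D = 56.3²/(4π × 490 × 2.392²) = 0.0900 m²/day.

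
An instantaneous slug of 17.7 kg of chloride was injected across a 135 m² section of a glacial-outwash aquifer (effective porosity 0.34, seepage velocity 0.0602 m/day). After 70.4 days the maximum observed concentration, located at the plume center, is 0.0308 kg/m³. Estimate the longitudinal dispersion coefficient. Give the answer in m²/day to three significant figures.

0.177 m²/day

At the plume center C_max = M/(n_e·A·√(4πDt)), so D = M²/(4πt·(n_e·A·C_max)²).
n_e·A·C_max = 0.34 × 135 × 0.0308 = 1.414 kg/m.
D = 17.7²/(4π × 70.4 × 1.414²) = 0.177 m²/day.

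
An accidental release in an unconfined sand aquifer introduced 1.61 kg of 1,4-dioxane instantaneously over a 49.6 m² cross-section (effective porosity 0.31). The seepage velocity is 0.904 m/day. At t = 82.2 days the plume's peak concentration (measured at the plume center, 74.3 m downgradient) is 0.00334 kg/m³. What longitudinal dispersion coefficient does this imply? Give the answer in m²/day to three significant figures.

0.951 m²/day

At the plume center C_max = M/(n_e·A·√(4πDt)), so D = M²/(4πt·(n_e·A·C_max)²).
n_e·A·C_max = 0.31 × 49.6 × 0.00334 = 0.05136 kg/m.
D = 1.61²/(4π × 82.2 × 0.05136²) = 0.951 m²/day.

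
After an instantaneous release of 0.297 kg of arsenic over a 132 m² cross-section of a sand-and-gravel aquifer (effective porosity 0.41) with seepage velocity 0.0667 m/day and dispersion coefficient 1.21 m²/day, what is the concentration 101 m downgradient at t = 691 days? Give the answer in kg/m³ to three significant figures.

For an instantaneous plane source, C(x,t) = M/(n_e·A·√(4πDt)) · exp(−(x−vt)²/(4Dt)), with n_e·A the pore (flow) area.
Plume center vt = 0.0667 × 691 = 46.0897 m, so the well at 101 m is 54.9103 m downgradient of the peak.
√(4πDt) = 102.5 m, giving peak height M/(n_e·A·√(4πDt)) = 0.297/(0.41 × 132 × 102.5) = 5.354e-05 kg/m³.
(x−vt)²/(4Dt) = (54.9103)²/(4 × 1.21 × 691) = 0.9015; exp(−0.9015) = 0.4060.
C = 5.354e-05 × 0.4060 = 2.17e-05 kg/m³.

2.17e-05 kg/m³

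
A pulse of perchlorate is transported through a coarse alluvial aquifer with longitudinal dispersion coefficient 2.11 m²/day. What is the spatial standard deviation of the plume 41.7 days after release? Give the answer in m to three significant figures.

13.3 m

Dispersive spreading gives a Gaussian with σ² = 2Dt; advection only shifts the center.
σ = √(2 × 2.11 × 41.7) = 13.3 m.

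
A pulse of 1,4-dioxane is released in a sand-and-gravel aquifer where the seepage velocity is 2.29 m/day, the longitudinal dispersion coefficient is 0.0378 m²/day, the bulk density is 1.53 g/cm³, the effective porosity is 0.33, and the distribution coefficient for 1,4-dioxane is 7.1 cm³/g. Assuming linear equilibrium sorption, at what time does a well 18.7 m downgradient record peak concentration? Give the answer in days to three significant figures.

Retardation factor R = 1 + ρ_b·K_d/n = 1 + 1.53 × 7.1/0.33 = 33.92.
Sorption retards both mechanisms: v_R = v/R = 0.06751 m/day, D_R = D/R = 0.001114 m²/day.
Peak time from v_R²t² + 2D_R t − x² = 0: t = (√(D_R² + v_R²x²) − D_R)/v_R².
√(D_R² + v_R²x²) = √(0.001114² + 0.06751² × 18.7²) = 1.262; v_R² = 0.004558.
t = (1.262 − 0.001114)/0.004558 = 277 days.

277 days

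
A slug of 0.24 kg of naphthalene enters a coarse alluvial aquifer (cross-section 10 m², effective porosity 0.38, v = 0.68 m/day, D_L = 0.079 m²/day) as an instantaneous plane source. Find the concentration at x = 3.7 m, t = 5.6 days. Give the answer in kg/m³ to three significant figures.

For an instantaneous plane source, C(x,t) = M/(n_e·A·√(4πDt)) · exp(−(x−vt)²/(4Dt)), with n_e·A the pore (flow) area.
Plume center vt = 0.68 × 5.6 = 3.808 m, so the well at 3.7 m is 0.108 m upgradient of the peak.
√(4πDt) = 2.358 m, giving peak height M/(n_e·A·√(4πDt)) = 0.24/(0.38 × 10 × 2.358) = 0.02678 kg/m³.
(x−vt)²/(4Dt) = (-0.108)²/(4 × 0.079 × 5.6) = 0.006591; exp(−0.006591) = 0.9934.
C = 0.02678 × 0.9934 = 0.0266 kg/m³.

0.0266 kg/m³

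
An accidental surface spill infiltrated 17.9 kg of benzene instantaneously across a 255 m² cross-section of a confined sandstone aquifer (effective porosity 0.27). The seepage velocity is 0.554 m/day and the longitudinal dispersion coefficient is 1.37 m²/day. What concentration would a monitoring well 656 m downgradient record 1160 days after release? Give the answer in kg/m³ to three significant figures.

For an instantaneous plane source, C(x,t) = M/(n_e·A·√(4πDt)) · exp(−(x−vt)²/(4Dt)), with n_e·A the pore (flow) area.
Plume center vt = 0.554 × 1160 = 642.64 m, so the well at 656 m is 13.36 m downgradient of the peak.
√(4πDt) = 141.3 m, giving peak height M/(n_e·A·√(4πDt)) = 17.9/(0.27 × 255 × 141.3) = 0.001840 kg/m³.
(x−vt)²/(4Dt) = (13.36)²/(4 × 1.37 × 1160) = 0.02808; exp(−0.02808) = 0.9723.
C = 0.001840 × 0.9723 = 0.00179 kg/m³.

0.00179 kg/m³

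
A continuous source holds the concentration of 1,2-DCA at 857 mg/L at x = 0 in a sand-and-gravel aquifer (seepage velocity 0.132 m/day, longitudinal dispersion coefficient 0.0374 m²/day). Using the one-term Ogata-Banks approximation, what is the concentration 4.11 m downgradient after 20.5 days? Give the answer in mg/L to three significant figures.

110 mg/L

For a continuous step input, C/C₀ ≈ ½·erfc((x−vt)/(2√(Dt))).
vt = 0.132 × 20.5 = 2.706 m and 2√(Dt) = 2√(0.0374 × 20.5) = 1.751 m.
Argument (x−vt)/(2√(Dt)) = (4.11 − 2.706)/1.751 = 0.8018; ½·erfc(0.8018) = 0.1284.
C = 857 × 0.1284 = 110 mg/L.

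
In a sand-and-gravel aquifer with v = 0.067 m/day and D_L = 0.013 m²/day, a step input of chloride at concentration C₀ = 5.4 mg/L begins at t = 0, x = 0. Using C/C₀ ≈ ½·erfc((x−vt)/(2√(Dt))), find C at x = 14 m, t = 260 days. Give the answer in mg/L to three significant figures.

For a continuous step input, C/C₀ ≈ ½·erfc((x−vt)/(2√(Dt))).
vt = 0.067 × 260 = 17.42 m and 2√(Dt) = 2√(0.013 × 260) = 3.677 m.
Argument (x−vt)/(2√(Dt)) = (14 − 17.42)/3.677 = -0.9301; ½·erfc(-0.9301) = 0.9058.
C = 5.4 × 0.9058 = 4.89 mg/L.

4.89 mg/L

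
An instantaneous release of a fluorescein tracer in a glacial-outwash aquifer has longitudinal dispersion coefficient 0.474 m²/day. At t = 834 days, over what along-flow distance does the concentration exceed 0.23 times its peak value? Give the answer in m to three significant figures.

The plume is Gaussian with σ = √(2Dt) = √(2 × 0.474 × 834) = 28.12 m.
C/C_peak = exp(−Δx²/(2σ²)) = 0.23 ⇒ Δx = σ·√(−2 ln 0.23) = 28.12 × 1.714 = 48.20 m.
Width = 2Δx = 96.4 m.

96.4 m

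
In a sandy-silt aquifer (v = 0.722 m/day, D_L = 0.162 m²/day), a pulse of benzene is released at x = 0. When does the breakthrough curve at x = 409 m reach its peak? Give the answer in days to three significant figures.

For the 1D instantaneous-source solution, setting ∂C/∂t = 0 at fixed x gives v²t² + 2Dt − x² = 0, so t = (√(D² + v²x²) − D)/v².
√(D² + v²x²) = √(0.162² + 0.722² × 409²) = 295.3; v² = 0.521284.
t = (295.3 − 0.162)/0.521284 = 566 days (vs. the pure-advection estimate x/v = 566 d).

566 days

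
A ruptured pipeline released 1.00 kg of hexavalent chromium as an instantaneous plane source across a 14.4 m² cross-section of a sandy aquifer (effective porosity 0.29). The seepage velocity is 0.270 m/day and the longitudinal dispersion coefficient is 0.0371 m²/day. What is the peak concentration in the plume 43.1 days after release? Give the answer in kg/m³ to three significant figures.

The peak of an instantaneous 1D plume sits at x = vt; there the Gaussian factor is 1 and C_max = M/(n_e·A·√(4πDt)), where n_e·A is the pore area the mass is dissolved in.
√(4πDt) = √(4π × 0.0371 × 43.1) = 4.483 m, so C_max = 1.00/(0.29 × 14.4 × 4.483) = 0.0534 kg/m³.

0.0534 kg/m³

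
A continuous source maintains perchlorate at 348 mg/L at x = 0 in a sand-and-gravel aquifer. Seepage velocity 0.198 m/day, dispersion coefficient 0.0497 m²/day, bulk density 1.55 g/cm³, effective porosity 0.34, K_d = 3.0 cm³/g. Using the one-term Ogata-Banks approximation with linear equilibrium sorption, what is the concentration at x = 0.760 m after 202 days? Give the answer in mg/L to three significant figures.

332 mg/L

Retardation factor R = 1 + ρ_b·K_d/n = 1 + 1.55 × 3.0/0.34 = 14.68.
Sorption retards both mechanisms: v_R = v/R = 0.01349 m/day, D_R = D/R = 0.003386 m²/day.
v_R·t = 0.01349 × 202 = 2.72498 m; 2√(D_R t) = 1.654 m; argument = (0.760 − 2.72498)/1.654 = -1.188.
C = C₀ × ½·erfc(-1.188) = 348 × 0.9535 = 332 mg/L.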